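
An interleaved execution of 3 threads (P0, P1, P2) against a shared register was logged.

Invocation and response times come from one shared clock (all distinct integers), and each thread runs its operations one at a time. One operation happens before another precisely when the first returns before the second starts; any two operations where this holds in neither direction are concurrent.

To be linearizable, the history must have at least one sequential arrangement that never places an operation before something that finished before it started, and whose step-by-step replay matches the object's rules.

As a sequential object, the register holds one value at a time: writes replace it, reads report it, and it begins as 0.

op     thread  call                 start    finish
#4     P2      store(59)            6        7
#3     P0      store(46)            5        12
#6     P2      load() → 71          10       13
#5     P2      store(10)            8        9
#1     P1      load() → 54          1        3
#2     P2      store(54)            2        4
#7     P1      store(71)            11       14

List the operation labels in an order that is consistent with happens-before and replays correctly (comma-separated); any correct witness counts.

#2, #1, #3, #4, #5, #7, #6

step 1: #2 store(54) — value 54
step 2: #1 load() → 54 — value 54
step 3: #3 store(46) — value 46
step 4: #4 store(59) — value 59
step 5: #5 store(10) — value 10
step 6: #7 store(71) — value 71
step 7: #6 load() → 71 — value 71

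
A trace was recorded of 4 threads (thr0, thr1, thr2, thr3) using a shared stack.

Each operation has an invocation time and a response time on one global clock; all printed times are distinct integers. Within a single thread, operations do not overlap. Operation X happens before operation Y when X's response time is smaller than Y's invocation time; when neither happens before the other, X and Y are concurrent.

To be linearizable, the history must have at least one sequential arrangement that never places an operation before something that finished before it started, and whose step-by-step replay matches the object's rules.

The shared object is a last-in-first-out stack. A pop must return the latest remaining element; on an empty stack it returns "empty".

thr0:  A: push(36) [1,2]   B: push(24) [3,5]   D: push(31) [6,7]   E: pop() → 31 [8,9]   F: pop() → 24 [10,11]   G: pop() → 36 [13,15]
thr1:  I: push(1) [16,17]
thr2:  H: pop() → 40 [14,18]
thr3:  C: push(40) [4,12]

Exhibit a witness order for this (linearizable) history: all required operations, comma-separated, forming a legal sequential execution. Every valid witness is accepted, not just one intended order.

after step 1 (A push(36)): stack <36>
after step 2 (B push(24)): stack <36,24>
after step 3 (D push(31)): stack <36,24,31>
after step 4 (E pop() → 31): stack <36,24>
after step 5 (F pop() → 24): stack <36>
after step 6 (C push(40)): stack <36,40>
after step 7 (H pop() → 40): stack <36>
after step 8 (G pop() → 36): stack <>
after step 9 (I push(1)): stack <1>

A, B, D, E, F, C, H, G, I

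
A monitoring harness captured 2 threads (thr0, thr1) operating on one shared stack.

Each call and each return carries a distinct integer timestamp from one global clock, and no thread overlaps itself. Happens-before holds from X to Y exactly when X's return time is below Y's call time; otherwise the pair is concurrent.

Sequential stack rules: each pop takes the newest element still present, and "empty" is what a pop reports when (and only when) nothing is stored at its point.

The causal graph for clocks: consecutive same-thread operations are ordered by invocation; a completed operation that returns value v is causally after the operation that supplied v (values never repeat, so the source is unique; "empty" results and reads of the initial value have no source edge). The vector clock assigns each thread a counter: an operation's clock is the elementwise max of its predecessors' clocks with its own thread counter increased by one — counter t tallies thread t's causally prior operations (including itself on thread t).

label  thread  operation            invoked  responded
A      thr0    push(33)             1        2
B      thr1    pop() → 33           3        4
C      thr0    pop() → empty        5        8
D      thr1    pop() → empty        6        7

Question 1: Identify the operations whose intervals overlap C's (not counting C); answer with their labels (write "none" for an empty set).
D

C spans [5,8]; an op avoiding the whole window 5..8 is ordered, any other is concurrent
A [1,2]: before
B [3,4]: before
D [6,7]: concurrent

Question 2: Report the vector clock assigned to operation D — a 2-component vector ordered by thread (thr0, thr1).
(1, 2)

VC(A, invoked at 1): no causal predecessors; +1 on thr0 → (1, 0)
merge at B (invoked 3): VC(A)=(1, 0), own-thread bump on thr1 → (1, 1)
merge at C (invoked 5): VC(A)=(1, 0), own-thread bump on thr0 → (2, 0)
merge at D (invoked 6): VC(B)=(1, 1), own-thread bump on thr1 → (1, 2)
target: VC(D) = (1, 2)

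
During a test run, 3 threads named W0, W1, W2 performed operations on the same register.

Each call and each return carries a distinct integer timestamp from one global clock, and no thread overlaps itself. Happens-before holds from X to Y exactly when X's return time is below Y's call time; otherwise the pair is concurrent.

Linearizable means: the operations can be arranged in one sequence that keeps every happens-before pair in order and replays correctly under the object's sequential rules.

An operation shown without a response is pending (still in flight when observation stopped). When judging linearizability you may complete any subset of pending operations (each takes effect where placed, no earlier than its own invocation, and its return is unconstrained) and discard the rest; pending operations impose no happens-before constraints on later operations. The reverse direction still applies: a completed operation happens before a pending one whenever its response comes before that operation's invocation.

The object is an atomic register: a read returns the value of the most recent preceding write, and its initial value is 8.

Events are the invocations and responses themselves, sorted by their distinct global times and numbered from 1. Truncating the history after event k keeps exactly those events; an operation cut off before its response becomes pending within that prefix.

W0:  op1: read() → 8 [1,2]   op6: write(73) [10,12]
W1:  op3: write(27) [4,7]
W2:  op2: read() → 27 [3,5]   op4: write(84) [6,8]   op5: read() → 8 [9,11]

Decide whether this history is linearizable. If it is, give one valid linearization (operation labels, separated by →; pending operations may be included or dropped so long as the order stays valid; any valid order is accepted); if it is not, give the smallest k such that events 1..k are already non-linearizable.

the violation lands at event 11, op5's response at time 11: events 1..10 linearize, events 1..11 do not
all 3 real-time-respecting orders fail — 5 completed register operations, no legal replay
no completion choice of the 1 pending operation (op6) rescues it — every subset was tried
take op1, op2, op3, op4, op5 (pending dropped): step 2 already fails, because op2 read() → 27 cannot occur there
take op1, op2, op4, op3, op5 (pending dropped): step 2 already fails, because op2 read() → 27 cannot occur there

not linearizable — minimal violating prefix: 11 events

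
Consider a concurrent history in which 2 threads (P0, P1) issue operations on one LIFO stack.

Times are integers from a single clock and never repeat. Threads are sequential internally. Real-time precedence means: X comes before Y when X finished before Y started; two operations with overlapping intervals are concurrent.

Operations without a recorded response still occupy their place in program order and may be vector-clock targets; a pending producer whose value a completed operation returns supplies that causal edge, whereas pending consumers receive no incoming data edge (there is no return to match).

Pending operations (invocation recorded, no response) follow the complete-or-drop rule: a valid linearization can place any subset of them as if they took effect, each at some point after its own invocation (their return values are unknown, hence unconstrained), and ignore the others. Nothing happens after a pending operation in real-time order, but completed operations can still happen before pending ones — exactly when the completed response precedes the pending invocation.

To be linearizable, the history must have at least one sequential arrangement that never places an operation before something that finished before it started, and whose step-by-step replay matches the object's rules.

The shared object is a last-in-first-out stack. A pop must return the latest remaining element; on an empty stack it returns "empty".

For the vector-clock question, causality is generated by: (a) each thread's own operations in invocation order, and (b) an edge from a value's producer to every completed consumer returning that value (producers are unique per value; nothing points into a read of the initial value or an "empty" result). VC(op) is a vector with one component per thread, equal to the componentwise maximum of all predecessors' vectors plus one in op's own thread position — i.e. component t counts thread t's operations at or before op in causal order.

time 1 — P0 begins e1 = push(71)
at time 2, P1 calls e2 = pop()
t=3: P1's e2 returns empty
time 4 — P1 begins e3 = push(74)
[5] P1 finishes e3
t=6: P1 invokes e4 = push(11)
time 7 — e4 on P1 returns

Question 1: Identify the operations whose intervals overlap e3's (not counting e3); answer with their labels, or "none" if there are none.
overlap test against e3 [4,5]: concurrent iff the interval meets 4..5
e1 [1,…): concurrent
e2 [2,3]: before
e4 [6,7]: after

e1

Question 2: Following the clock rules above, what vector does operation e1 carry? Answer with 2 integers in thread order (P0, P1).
e2 (invocation 2): nothing precedes it; P1's component alone gives (0, 1)
e1 (invocation 1): nothing precedes it; P0's component alone gives (1, 0)
e3 (invocation 4): componentwise max over VC(e2)=(0, 1), +1 at P1, giving (0, 2)
e4 (invocation 6): componentwise max over VC(e3)=(0, 2), +1 at P1, giving (0, 3)
target: VC(e1) = (1, 0)

(1, 0)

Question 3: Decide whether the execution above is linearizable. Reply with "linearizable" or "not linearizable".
a witness: e2, e1, e3, e4
step 1: e2 pop() → empty — stack <>
step 2: e1 push(71) (pending, included) — stack <71>
step 3: e3 push(74) — stack <71,74>
step 4: e4 push(11) — stack <71,74,11>

linearizable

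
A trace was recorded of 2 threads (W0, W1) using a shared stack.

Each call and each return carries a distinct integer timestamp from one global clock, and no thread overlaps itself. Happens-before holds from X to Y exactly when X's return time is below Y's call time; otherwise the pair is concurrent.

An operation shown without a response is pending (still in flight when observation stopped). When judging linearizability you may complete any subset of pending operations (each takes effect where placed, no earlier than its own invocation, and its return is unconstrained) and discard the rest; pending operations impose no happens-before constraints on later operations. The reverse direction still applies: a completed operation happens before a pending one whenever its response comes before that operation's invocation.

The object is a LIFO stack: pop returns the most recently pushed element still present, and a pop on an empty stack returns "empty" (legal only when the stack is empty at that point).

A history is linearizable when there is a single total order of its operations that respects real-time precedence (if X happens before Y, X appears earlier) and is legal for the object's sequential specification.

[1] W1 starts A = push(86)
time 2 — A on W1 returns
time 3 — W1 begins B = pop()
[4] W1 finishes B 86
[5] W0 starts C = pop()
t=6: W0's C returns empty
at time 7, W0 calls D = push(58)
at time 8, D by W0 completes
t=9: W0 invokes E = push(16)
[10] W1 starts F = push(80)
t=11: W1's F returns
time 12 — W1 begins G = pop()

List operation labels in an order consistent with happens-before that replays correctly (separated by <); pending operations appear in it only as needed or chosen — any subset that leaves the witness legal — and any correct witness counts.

A < B < C < D < E < F

after step 1 (A push(86)): stack <86>
after step 2 (B pop() → 86): stack <>
after step 3 (C pop() → empty): stack <>
after step 4 (D push(58)): stack <58>
after step 5 (E push(16) (pending, included)): stack <58,16>
after step 6 (F push(80)): stack <58,16,80>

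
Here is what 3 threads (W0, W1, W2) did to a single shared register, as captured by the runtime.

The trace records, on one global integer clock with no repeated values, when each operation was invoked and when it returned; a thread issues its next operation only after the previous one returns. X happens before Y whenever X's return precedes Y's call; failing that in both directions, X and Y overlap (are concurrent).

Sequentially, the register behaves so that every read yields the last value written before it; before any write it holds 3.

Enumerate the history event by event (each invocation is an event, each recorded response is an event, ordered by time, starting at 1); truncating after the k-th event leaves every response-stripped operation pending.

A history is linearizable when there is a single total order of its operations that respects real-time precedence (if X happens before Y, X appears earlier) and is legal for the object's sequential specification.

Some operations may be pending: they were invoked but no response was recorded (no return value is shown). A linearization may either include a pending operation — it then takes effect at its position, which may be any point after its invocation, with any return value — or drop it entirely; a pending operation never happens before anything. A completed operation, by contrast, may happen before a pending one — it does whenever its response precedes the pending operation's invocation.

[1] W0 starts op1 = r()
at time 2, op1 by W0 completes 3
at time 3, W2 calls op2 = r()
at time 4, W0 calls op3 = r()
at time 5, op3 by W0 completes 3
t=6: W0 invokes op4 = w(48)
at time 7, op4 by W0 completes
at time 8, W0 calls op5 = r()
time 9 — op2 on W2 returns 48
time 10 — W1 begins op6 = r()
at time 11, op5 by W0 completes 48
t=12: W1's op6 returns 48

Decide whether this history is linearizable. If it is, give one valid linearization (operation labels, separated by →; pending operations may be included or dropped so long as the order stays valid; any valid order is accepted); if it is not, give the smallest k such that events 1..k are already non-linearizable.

linearizable — witness: op1 → op3 → op4 → op2 → op5 → op6

after step 1 (op1 r() → 3): value 3
after step 2 (op3 r() → 3): value 3
after step 3 (op4 w(48)): value 48
after step 4 (op2 r() → 48): value 48
after step 5 (op5 r() → 48): value 48
after step 6 (op6 r() → 48): value 48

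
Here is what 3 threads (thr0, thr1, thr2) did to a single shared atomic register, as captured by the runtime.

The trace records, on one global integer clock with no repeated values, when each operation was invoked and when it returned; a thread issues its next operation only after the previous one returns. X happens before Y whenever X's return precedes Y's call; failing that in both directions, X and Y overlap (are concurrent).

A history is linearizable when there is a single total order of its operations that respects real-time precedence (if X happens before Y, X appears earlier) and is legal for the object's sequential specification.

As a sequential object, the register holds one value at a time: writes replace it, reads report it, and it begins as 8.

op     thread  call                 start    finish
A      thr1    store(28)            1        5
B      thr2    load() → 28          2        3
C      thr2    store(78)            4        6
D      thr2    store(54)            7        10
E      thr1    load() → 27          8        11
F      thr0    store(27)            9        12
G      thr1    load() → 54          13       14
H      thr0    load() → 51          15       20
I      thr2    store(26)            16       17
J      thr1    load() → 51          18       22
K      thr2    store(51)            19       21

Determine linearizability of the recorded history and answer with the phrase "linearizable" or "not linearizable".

linearizable

one valid linearization: A, B, C, F, E, D, G, I, K, H, J
after step 1 (A store(28)): value 28
after step 2 (B load() → 28): value 28
after step 3 (C store(78)): value 78
after step 4 (F store(27)): value 27
after step 5 (E load() → 27): value 27
after step 6 (D store(54)): value 54
after step 7 (G load() → 54): value 54
after step 8 (I store(26)): value 26
after step 9 (K store(51)): value 51
after step 10 (H load() → 51): value 51
after step 11 (J load() → 51): value 51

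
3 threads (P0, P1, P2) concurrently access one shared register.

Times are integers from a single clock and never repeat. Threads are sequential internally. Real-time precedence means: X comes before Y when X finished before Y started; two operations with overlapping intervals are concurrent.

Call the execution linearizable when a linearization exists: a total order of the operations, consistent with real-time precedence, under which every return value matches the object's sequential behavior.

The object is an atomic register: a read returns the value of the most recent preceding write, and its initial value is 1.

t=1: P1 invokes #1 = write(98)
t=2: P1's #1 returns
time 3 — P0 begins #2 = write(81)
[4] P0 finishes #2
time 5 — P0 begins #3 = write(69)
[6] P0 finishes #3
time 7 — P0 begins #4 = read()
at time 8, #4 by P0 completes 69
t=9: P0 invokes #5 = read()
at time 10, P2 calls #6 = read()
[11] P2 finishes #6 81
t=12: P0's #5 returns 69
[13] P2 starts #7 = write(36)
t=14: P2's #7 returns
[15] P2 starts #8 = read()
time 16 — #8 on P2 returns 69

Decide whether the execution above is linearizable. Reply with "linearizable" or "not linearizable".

prefix check: 1..10 passes, 1..11 fails once #6's time-11 response joins
exhaustive check: the 5 completed register ops admit one real-time order; illegal
include/drop combinations of the 1 pending operation (#5) were all tried; none helps
one such order, #1, #2, #3, #4, #6 (pending dropped), breaks at step 5 where #6 read() → 81 is illegal

not linearizable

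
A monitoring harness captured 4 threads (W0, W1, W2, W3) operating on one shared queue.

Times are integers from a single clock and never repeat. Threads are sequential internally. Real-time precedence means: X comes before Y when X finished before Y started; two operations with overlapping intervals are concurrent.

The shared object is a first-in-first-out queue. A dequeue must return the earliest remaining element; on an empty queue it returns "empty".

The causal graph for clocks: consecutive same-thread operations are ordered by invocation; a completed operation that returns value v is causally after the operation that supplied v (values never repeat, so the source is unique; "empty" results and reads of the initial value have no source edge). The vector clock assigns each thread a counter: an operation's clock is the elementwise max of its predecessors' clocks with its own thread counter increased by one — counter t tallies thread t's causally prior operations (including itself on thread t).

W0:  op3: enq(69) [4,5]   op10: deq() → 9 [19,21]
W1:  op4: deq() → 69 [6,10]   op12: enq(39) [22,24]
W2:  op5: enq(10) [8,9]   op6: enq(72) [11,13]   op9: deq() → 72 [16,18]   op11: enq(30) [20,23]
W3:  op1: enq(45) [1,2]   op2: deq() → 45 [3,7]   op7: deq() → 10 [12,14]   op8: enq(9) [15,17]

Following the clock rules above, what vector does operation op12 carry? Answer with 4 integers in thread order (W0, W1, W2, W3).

op1, invoked 1, has no incoming edges; only W3's bump applies → (0, 0, 0, 1)
op5, invoked 8, has no incoming edges; only W2's bump applies → (0, 0, 1, 0)
op3, invoked 4, has no incoming edges; only W0's bump applies → (1, 0, 0, 0)
merge at op2 (invoked 3): VC(op1)=(0, 0, 0, 1), own-thread bump on W3 → (0, 0, 0, 2)
merge at op6 (invoked 11): VC(op5)=(0, 0, 1, 0), own-thread bump on W2 → (0, 0, 2, 0)
merge at op4 (invoked 6): VC(op3)=(1, 0, 0, 0), own-thread bump on W1 → (1, 1, 0, 0)
merge at op9 (invoked 16): VC(op6)=(0, 0, 2, 0), own-thread bump on W2 → (0, 0, 3, 0)
merge at op12 (invoked 22): VC(op4)=(1, 1, 0, 0), own-thread bump on W1 → (1, 2, 0, 0)
merge at op7 (invoked 12): VC(op2)=(0, 0, 0, 2), VC(op5)=(0, 0, 1, 0), own-thread bump on W3 → (0, 0, 1, 3)
merge at op11 (invoked 20): VC(op9)=(0, 0, 3, 0), own-thread bump on W2 → (0, 0, 4, 0)
merge at op8 (invoked 15): VC(op7)=(0, 0, 1, 3), own-thread bump on W3 → (0, 0, 1, 4)
merge at op10 (invoked 19): VC(op3)=(1, 0, 0, 0), VC(op8)=(0, 0, 1, 4), own-thread bump on W0 → (2, 0, 1, 4)
target: VC(op12) = (1, 2, 0, 0)

(1, 2, 0, 0)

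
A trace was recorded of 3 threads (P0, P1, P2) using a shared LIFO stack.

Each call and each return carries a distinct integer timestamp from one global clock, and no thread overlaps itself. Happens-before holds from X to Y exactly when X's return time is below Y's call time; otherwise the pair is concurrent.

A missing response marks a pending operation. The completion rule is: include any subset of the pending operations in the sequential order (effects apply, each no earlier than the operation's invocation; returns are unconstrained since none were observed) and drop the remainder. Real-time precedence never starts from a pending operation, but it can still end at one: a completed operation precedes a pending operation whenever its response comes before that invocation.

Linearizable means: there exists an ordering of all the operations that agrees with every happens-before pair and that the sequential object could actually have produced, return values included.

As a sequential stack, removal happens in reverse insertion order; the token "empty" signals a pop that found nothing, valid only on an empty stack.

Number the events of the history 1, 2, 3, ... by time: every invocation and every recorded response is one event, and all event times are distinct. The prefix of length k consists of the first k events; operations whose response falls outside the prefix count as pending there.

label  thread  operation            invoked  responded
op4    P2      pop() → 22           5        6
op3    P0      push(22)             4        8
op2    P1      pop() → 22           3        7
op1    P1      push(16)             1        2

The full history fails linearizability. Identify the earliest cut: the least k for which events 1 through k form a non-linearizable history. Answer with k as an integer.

a valid linearization of events 1..6 exists, for instance op1, op2, op3, op4:
step 1: op1 push(16) — stack <16>
step 2: op2 pop() (pending, included) — stack <>
step 3: op3 push(22) (pending, included) — stack <22>
step 4: op4 pop() → 22 — stack <>
with event 7 included (op2 responding at time 7), all real-time-consistent orders fail
include/drop combinations of the 1 pending operation (op3) were all tried; none helps
take op1, op2, op4 (pending dropped): step 2 already fails, because op2 pop() → 22 cannot occur there
take op1, op4, op2 (pending dropped): step 2 already fails, because op4 pop() → 22 cannot occur there

7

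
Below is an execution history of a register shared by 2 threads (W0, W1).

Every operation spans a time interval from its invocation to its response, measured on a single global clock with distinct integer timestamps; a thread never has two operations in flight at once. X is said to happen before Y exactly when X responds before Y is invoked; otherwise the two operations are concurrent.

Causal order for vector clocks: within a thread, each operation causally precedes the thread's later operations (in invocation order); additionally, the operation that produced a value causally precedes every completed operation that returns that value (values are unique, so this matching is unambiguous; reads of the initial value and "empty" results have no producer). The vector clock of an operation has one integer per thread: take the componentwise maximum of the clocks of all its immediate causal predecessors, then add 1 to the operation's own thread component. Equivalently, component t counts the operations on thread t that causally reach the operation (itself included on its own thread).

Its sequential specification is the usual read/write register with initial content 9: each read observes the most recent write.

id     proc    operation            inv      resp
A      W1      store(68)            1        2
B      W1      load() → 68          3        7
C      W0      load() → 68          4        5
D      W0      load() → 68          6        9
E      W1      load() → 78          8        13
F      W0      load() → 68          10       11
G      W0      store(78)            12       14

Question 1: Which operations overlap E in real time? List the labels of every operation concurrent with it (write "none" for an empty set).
Answer: D, F, G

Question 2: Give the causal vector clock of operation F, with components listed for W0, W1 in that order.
Answer: (3, 1)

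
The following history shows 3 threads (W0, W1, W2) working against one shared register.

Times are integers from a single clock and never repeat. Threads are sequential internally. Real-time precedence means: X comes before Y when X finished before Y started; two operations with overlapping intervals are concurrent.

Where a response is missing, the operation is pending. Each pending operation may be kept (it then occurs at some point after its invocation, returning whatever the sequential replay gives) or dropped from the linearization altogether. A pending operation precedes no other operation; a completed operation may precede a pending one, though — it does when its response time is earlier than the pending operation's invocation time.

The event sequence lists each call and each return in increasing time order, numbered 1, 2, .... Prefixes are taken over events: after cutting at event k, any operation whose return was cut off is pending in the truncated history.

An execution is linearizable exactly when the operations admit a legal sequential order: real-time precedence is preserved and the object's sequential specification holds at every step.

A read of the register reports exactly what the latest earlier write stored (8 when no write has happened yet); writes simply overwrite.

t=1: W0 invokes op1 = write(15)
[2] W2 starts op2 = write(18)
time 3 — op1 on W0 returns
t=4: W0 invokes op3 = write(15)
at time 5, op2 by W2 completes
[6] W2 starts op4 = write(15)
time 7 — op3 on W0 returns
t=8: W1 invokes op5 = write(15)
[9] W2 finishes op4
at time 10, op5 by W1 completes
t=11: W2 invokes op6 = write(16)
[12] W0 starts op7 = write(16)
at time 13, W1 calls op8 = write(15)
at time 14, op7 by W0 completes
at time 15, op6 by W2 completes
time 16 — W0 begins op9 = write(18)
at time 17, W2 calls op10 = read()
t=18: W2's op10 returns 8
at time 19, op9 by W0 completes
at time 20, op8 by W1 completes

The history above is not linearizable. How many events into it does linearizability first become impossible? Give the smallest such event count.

events 1..17 are linearizable; a witness order is op1, op2, op3, op4, op5, op6, op7:
after step 1 (op1 write(15)): value 15
after step 2 (op2 write(18)): value 18
after step 3 (op3 write(15)): value 15
after step 4 (op4 write(15)): value 15
after step 5 (op5 write(15)): value 15
after step 6 (op6 write(16)): value 16
after step 7 (op7 write(16)): value 16
adding event 18 (op10 responds at 18) leaves no legal real-time order
including or dropping the 2 pending operations (op8, op9) in any combination fails
e.g. op1, op2, op3, op4, op5, op6, op7, op10 (pending dropped): illegal at step 8, since op10 read() → 8 cannot apply there
e.g. op1, op2, op3, op4, op5, op7, op6, op10 (pending dropped): illegal at step 8, since op10 read() → 8 cannot apply there

18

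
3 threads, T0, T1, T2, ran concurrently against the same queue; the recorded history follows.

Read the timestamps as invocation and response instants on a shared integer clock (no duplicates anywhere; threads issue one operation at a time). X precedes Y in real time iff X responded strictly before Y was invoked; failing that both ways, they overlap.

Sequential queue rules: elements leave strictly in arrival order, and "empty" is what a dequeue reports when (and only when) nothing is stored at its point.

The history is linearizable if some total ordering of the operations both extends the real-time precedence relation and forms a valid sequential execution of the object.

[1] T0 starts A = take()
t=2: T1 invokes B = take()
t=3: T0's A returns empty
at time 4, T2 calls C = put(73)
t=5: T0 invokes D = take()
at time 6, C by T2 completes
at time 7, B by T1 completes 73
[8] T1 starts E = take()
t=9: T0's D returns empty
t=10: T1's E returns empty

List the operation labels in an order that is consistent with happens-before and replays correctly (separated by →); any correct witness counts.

A → C → B → D → E

step 1: A take() → empty — queue <>
step 2: C put(73) — queue <73>
step 3: B take() → 73 — queue <>
step 4: D take() → empty — queue <>
step 5: E take() → empty — queue <>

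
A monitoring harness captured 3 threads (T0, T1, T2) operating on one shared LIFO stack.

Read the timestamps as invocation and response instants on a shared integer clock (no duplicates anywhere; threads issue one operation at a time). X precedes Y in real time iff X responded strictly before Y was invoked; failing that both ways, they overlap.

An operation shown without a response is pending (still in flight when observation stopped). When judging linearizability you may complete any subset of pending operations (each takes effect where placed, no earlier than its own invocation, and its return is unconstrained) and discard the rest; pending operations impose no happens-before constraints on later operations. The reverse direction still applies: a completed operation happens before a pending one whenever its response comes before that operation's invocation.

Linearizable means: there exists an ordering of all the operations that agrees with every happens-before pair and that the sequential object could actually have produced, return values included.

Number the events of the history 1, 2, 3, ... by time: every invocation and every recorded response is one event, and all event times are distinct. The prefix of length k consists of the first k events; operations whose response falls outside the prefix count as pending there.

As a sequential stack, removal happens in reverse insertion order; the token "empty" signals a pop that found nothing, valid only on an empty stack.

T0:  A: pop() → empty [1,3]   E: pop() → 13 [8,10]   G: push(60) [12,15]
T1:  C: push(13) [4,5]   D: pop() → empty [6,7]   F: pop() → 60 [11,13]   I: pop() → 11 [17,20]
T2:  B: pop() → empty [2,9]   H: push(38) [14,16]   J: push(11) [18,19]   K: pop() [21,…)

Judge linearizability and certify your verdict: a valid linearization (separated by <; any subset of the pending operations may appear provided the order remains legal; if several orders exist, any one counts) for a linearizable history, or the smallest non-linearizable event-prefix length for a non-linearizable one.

events 1..8 are fine; event 9 — the response of B at time 9 — makes the prefix non-linearizable
checked exhaustively: 4 real-time-consistent orders of 4 completed operations, zero legal LIFO stack replays
every completion of the 1 pending operation (E) was checked; none linearizes
for example A, B, C, D (pending dropped) fails at step 4: D pop() → empty is not legal there
for example A, C, B, D (pending dropped) fails at step 3: B pop() → empty is not legal there

not linearizable — minimal violating prefix: 9 events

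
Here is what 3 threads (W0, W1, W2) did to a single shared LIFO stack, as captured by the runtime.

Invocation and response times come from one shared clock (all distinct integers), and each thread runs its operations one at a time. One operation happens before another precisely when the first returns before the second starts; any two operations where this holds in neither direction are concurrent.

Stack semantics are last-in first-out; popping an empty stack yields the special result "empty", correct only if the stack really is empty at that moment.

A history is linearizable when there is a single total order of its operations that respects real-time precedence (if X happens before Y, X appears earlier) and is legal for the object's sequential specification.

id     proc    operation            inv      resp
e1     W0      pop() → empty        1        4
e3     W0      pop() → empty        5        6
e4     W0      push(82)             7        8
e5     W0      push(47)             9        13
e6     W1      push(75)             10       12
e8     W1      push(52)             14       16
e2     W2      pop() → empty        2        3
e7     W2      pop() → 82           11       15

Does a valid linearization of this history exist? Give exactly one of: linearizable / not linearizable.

one valid linearization: e1, e2, e3, e4, e7, e5, e6, e8
after step 1 (e1 pop() → empty): stack <>
after step 2 (e2 pop() → empty): stack <>
after step 3 (e3 pop() → empty): stack <>
after step 4 (e4 push(82)): stack <82>
after step 5 (e7 pop() → 82): stack <>
after step 6 (e5 push(47)): stack <47>
after step 7 (e6 push(75)): stack <47,75>
after step 8 (e8 push(52)): stack <47,75,52>

linearizable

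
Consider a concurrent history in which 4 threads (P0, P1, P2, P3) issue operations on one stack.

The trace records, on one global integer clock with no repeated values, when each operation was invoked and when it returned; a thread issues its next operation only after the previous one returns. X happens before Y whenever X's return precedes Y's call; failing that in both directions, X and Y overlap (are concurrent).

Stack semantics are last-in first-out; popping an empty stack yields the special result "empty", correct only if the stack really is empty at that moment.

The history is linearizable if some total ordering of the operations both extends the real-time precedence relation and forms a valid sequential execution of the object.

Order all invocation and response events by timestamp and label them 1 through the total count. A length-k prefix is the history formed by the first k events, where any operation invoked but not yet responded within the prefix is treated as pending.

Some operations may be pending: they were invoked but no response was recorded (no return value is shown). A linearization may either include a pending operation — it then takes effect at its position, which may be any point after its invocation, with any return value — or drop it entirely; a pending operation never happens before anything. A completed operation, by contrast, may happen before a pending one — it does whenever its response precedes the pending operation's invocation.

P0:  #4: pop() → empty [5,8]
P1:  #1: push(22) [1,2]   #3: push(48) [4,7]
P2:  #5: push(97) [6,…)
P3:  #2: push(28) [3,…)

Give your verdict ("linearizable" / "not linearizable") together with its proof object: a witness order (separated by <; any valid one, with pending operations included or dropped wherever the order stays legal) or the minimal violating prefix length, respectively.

cut after 7 events: linearizable; cut after 8 events (#4 responds, time 8): not linearizable
3 completed operations, 2 real-time-consistent orders — every stack replay fails
completion choices over the 2 pending operations (#2, #5) were checked; none helps
for example #1, #3, #4 (pending dropped) fails at step 3: #4 pop() → empty is not legal there
for example #1, #4, #3 (pending dropped) fails at step 2: #4 pop() → empty is not legal there

not linearizable — minimal violating prefix: 8 events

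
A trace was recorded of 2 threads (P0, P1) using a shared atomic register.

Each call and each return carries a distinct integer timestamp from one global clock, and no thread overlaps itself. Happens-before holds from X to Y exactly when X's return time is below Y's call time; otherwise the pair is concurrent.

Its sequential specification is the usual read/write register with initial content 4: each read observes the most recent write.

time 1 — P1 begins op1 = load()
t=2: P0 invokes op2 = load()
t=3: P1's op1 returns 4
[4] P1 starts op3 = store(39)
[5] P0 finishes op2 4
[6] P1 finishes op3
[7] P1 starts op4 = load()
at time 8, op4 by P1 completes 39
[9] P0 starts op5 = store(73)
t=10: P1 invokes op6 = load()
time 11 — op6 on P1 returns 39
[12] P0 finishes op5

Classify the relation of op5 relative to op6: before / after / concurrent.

op5 spans [9,12], op6 spans [10,11]
the intervals overlap in both directions

concurrent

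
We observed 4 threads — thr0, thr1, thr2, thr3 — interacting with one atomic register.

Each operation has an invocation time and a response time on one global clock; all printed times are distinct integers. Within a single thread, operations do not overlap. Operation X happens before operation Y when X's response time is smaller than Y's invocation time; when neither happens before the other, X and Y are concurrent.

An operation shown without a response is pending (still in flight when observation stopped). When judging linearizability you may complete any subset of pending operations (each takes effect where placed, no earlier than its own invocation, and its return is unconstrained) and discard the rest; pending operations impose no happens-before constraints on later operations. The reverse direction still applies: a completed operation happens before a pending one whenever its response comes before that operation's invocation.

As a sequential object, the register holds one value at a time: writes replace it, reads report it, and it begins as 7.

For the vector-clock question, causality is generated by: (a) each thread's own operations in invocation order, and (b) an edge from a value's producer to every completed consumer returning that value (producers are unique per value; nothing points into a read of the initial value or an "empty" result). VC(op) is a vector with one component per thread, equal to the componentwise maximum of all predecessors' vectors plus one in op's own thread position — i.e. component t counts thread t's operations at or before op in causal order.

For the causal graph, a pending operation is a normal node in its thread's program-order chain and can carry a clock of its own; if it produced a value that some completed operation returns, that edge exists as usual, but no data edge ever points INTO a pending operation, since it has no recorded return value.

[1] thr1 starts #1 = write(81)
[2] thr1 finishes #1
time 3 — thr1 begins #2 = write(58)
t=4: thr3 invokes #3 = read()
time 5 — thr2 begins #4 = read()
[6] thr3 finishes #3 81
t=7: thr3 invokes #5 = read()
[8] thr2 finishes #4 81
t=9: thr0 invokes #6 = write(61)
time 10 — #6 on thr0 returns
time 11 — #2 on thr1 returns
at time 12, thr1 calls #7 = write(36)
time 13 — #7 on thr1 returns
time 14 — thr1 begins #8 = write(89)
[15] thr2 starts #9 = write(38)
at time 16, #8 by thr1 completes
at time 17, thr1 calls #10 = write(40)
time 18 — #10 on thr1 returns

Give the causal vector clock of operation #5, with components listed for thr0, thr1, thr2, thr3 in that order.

#1, invoked 1, has no incoming edges; only thr1's bump applies → (0, 1, 0, 0)
#6, invoked 9, has no incoming edges; only thr0's bump applies → (1, 0, 0, 0)
VC(#3, invoked at 4): max of VC(#1)=(0, 1, 0, 0), then +1 on thread thr3 → (0, 1, 0, 1)
VC(#4, invoked at 5): max of VC(#1)=(0, 1, 0, 0), then +1 on thread thr2 → (0, 1, 1, 0)
VC(#2, invoked at 3): max of VC(#1)=(0, 1, 0, 0), then +1 on thread thr1 → (0, 2, 0, 0)
VC(#5, invoked at 7): max of VC(#3)=(0, 1, 0, 1), then +1 on thread thr3 → (0, 1, 0, 2)
VC(#9, invoked at 15): max of VC(#4)=(0, 1, 1, 0), then +1 on thread thr2 → (0, 1, 2, 0)
VC(#7, invoked at 12): max of VC(#2)=(0, 2, 0, 0), then +1 on thread thr1 → (0, 3, 0, 0)
VC(#8, invoked at 14): max of VC(#7)=(0, 3, 0, 0), then +1 on thread thr1 → (0, 4, 0, 0)
VC(#10, invoked at 17): max of VC(#8)=(0, 4, 0, 0), then +1 on thread thr1 → (0, 5, 0, 0)
target: VC(#5) = (0, 1, 0, 2)

(0, 1, 0, 2)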